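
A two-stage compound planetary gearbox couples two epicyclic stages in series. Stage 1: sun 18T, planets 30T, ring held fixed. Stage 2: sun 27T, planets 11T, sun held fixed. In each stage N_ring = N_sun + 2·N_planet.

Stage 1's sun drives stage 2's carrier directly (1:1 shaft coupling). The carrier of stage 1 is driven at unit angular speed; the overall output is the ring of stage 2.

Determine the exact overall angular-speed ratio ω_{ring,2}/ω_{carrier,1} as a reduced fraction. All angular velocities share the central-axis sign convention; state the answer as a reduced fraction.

Stage 1: N_ring = 18 + 2·30 = 78
Stage 1: 18(ω_s−ω_c) = −78(ω_r−ω_c),  ω_r=0, ω_c=1
Stage 1: ω_s = 1 − (78/18)(0−1) = 16/3
  ⇒ ω_s¹/ω_c¹ = 16/3
Stage 2: N_ring = 27 + 2·11 = 49
Stage 2: 27(ω_s−ω_c) = −49(ω_r−ω_c),  ω_s=0, ω_c=1
Stage 2: ω_r = 1 − (27/49)(0−1) = 76/49
  ⇒ ω_r²/ω_c² = 76/49
Coupling ω_c² = ω_s¹ ⇒ overall = 16/3 × 76/49 = 1216/147

1216/147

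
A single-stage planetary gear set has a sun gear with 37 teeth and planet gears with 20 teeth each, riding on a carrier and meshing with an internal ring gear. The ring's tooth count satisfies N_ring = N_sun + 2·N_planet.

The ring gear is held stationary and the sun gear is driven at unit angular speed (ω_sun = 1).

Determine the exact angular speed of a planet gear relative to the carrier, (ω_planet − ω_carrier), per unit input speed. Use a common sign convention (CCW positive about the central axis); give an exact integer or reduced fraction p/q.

N_ring = 37 + 2·20 = 77
37(ω_s−ω_c) = −77(ω_r−ω_c),  ω_r=0, ω_s=1
37(1−ω_c) = −77(0−ω_c)  ⇒  114ω_c = 37  ⇒  ω_c = 37/114
sun–planet: 37·(1−37/114) = −20·(ω_p−ω_c)  ⇒  ω_p−ω_c = −(37/20)·(77/114) = -2849/2280

-2849/2280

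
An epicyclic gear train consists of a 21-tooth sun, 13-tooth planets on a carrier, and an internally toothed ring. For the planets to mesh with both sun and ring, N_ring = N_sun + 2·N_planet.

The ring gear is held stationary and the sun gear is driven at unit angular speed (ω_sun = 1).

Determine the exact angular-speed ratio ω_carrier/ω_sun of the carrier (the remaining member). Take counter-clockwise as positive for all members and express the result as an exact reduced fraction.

21/68

N_ring = 21 + 2·13 = 47
21(ω_s−ω_c) = −47(ω_r−ω_c),  ω_r=0, ω_s=1
21(1−ω_c) = −47(0−ω_c)  ⇒  68ω_c = 21  ⇒  ω_c = 21/68
ω_c/ω_s = 21/68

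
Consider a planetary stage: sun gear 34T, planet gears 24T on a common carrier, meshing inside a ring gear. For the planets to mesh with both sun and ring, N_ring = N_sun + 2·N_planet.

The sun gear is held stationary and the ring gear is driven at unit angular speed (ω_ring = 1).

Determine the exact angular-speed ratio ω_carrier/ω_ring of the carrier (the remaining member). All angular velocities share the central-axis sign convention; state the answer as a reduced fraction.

41/58

N_ring = 34 + 2·24 = 82
34(ω_s−ω_c) = −82(ω_r−ω_c),  ω_s=0, ω_r=1
34(0−ω_c) = −82(1−ω_c)  ⇒  116ω_c = 82  ⇒  ω_c = 41/58
ω_c/ω_r = 41/58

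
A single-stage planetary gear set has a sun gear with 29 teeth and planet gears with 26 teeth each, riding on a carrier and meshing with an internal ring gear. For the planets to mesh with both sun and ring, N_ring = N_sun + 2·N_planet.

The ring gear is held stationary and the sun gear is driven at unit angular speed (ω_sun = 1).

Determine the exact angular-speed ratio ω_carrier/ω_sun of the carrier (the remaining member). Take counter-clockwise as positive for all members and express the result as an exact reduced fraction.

29/110

N_ring = 29 + 2·26 = 81
29(ω_s−ω_c) = −81(ω_r−ω_c),  ω_r=0, ω_s=1
29(1−ω_c) = −81(0−ω_c)  ⇒  110ω_c = 29  ⇒  ω_c = 29/110
ω_c/ω_s = 29/110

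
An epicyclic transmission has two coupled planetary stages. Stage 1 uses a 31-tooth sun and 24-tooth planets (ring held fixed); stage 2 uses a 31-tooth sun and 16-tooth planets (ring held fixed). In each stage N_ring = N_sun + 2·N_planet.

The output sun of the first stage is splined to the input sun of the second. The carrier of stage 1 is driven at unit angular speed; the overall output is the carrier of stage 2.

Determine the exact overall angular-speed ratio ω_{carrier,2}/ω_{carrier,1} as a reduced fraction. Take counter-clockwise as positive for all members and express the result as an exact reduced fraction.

55/47

Stage 1: N_ring = 31 + 2·24 = 79
Stage 1: 31(ω_s−ω_c) = −79(ω_r−ω_c),  ω_r=0, ω_c=1
Stage 1: ω_s = 1 − (79/31)(0−1) = 110/31
  ⇒ ω_s¹/ω_c¹ = 110/31
Stage 2: N_ring = 31 + 2·16 = 63
Stage 2: 31(ω_s−ω_c) = −63(ω_r−ω_c),  ω_r=0, ω_s=1
Stage 2: 31(1−ω_c) = −63(0−ω_c)  ⇒  94ω_c = 31  ⇒  ω_c = 31/94
  ⇒ ω_c²/ω_s² = 31/94
Coupling ω_s² = ω_s¹ ⇒ overall = 110/31 × 31/94 = 55/47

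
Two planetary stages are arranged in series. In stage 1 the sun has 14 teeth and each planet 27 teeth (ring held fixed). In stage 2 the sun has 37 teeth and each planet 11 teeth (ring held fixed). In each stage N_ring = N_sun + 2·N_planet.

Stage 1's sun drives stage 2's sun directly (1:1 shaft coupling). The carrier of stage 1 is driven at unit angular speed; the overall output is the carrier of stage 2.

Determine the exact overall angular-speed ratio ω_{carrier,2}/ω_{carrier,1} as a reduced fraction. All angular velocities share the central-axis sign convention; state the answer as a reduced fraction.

Stage 1: N_ring = 14 + 2·27 = 68
Stage 1: 14(ω_s−ω_c) = −68(ω_r−ω_c),  ω_r=0, ω_c=1
Stage 1: ω_s = 1 − (68/14)(0−1) = 41/7
  ⇒ ω_s¹/ω_c¹ = 41/7
Stage 2: N_ring = 37 + 2·11 = 59
Stage 2: 37(ω_s−ω_c) = −59(ω_r−ω_c),  ω_r=0, ω_s=1
Stage 2: 37(1−ω_c) = −59(0−ω_c)  ⇒  96ω_c = 37  ⇒  ω_c = 37/96
  ⇒ ω_c²/ω_s² = 37/96
Coupling ω_s² = ω_s¹ ⇒ overall = 41/7 × 37/96 = 1517/672

1517/672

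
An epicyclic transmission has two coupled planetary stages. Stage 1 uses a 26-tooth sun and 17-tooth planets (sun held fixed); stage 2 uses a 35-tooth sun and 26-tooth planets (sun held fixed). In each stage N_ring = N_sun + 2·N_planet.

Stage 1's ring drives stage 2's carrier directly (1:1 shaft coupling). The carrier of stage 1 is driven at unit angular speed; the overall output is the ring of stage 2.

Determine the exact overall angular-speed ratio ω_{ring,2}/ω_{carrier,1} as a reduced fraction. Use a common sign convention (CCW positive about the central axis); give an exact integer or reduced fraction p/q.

Stage 1: N_ring = 26 + 2·17 = 60
Stage 1: 26(ω_s−ω_c) = −60(ω_r−ω_c),  ω_s=0, ω_c=1
Stage 1: ω_r = 1 − (26/60)(0−1) = 43/30
  ⇒ ω_r¹/ω_c¹ = 43/30
Stage 2: N_ring = 35 + 2·26 = 87
Stage 2: 35(ω_s−ω_c) = −87(ω_r−ω_c),  ω_s=0, ω_c=1
Stage 2: ω_r = 1 − (35/87)(0−1) = 122/87
  ⇒ ω_r²/ω_c² = 122/87
Coupling ω_c² = ω_r¹ ⇒ overall = 43/30 × 122/87 = 2623/1305

2623/1305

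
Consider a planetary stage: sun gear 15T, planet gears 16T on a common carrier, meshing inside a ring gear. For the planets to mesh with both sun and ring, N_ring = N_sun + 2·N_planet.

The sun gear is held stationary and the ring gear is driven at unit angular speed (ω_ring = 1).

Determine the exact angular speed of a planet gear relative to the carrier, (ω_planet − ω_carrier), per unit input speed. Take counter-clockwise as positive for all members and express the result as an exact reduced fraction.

705/992

N_ring = 15 + 2·16 = 47
15(ω_s−ω_c) = −47(ω_r−ω_c),  ω_s=0, ω_r=1
15(0−ω_c) = −47(1−ω_c)  ⇒  62ω_c = 47  ⇒  ω_c = 47/62
sun–planet: 15·(0−47/62) = −16·(ω_p−ω_c)  ⇒  ω_p−ω_c = −(15/16)·(-47/62) = 705/992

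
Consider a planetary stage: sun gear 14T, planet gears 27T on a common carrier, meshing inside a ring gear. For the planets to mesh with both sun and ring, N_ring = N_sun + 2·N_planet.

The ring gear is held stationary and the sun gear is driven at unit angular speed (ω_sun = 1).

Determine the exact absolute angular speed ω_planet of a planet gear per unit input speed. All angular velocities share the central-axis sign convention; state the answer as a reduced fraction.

-7/27

N_ring = 14 + 2·27 = 68
14(ω_s−ω_c) = −68(ω_r−ω_c),  ω_r=0, ω_s=1
14(1−ω_c) = −68(0−ω_c)  ⇒  82ω_c = 14  ⇒  ω_c = 7/41
sun–planet: 14·(1−7/41) = −27·(ω_p−ω_c)  ⇒  ω_p−ω_c = −(14/27)·(34/41) = -476/1107
ω_p = 7/41 − 476/1107 = -7/27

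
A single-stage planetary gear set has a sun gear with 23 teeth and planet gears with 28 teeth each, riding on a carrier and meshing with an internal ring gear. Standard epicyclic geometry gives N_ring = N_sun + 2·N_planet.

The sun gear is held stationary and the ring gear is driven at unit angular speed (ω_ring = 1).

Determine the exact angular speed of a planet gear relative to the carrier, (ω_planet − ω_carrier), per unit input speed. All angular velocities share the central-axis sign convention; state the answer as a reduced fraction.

1817/2856

N_ring = 23 + 2·28 = 79
23(ω_s−ω_c) = −79(ω_r−ω_c),  ω_s=0, ω_r=1
23(0−ω_c) = −79(1−ω_c)  ⇒  102ω_c = 79  ⇒  ω_c = 79/102
sun–planet: 23·(0−79/102) = −28·(ω_p−ω_c)  ⇒  ω_p−ω_c = −(23/28)·(-79/102) = 1817/2856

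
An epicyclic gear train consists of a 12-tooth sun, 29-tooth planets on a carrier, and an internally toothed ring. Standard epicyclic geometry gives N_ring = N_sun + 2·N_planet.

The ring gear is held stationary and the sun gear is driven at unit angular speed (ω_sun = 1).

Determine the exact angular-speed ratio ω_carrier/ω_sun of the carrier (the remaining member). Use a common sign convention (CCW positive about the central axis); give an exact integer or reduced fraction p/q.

N_ring = 12 + 2·29 = 70
12(ω_s−ω_c) = −70(ω_r−ω_c),  ω_r=0, ω_s=1
12(1−ω_c) = −70(0−ω_c)  ⇒  82ω_c = 12  ⇒  ω_c = 6/41
ω_c/ω_s = 6/41

6/41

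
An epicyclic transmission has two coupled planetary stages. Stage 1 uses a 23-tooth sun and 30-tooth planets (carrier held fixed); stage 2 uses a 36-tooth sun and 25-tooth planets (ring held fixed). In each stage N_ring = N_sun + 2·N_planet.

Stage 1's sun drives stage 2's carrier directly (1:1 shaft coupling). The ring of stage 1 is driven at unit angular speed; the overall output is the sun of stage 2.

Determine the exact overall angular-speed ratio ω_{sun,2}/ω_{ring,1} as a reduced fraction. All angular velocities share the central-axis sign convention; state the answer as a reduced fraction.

-5063/414

Stage 1: N_ring = 23 + 2·30 = 83
Stage 1: 23(ω_s−ω_c) = −83(ω_r−ω_c),  ω_c=0, ω_r=1
Stage 1: ω_s = 0 − (83/23)(1−0) = -83/23
  ⇒ ω_s¹/ω_r¹ = -83/23
Stage 2: N_ring = 36 + 2·25 = 86
Stage 2: 36(ω_s−ω_c) = −86(ω_r−ω_c),  ω_r=0, ω_c=1
Stage 2: ω_s = 1 − (86/36)(0−1) = 61/18
  ⇒ ω_s²/ω_c² = 61/18
Coupling ω_c² = ω_s¹ ⇒ overall = -83/23 × 61/18 = -5063/414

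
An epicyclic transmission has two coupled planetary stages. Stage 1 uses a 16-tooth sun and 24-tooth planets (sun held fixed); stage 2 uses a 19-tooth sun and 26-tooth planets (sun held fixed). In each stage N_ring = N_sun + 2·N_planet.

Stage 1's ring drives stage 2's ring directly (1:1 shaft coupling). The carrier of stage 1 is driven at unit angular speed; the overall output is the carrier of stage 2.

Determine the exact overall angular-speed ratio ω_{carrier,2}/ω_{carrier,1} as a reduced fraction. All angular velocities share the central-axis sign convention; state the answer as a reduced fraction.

Stage 1: N_ring = 16 + 2·24 = 64
Stage 1: 16(ω_s−ω_c) = −64(ω_r−ω_c),  ω_s=0, ω_c=1
Stage 1: ω_r = 1 − (16/64)(0−1) = 5/4
  ⇒ ω_r¹/ω_c¹ = 5/4
Stage 2: N_ring = 19 + 2·26 = 71
Stage 2: 19(ω_s−ω_c) = −71(ω_r−ω_c),  ω_s=0, ω_r=1
Stage 2: 19(0−ω_c) = −71(1−ω_c)  ⇒  90ω_c = 71  ⇒  ω_c = 71/90
  ⇒ ω_c²/ω_r² = 71/90
Coupling ω_r² = ω_r¹ ⇒ overall = 5/4 × 71/90 = 71/72

71/72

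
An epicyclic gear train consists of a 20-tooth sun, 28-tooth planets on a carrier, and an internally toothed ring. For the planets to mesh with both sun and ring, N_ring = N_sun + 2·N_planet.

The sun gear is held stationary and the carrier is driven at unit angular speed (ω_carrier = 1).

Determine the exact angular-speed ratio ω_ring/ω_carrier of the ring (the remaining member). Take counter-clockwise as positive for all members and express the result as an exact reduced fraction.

N_ring = 20 + 2·28 = 76
20(ω_s−ω_c) = −76(ω_r−ω_c),  ω_s=0, ω_c=1
ω_r = 1 − (20/76)(0−1) = 24/19
ω_r/ω_c = 24/19

24/19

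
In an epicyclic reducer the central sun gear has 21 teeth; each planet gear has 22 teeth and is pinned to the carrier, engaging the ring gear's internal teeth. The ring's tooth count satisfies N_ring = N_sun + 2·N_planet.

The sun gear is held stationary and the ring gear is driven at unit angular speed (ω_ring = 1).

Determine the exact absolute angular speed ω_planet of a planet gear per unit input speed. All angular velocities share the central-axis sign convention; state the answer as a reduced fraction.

N_ring = 21 + 2·22 = 65
21(ω_s−ω_c) = −65(ω_r−ω_c),  ω_s=0, ω_r=1
21(0−ω_c) = −65(1−ω_c)  ⇒  86ω_c = 65  ⇒  ω_c = 65/86
sun–planet: 21·(0−65/86) = −22·(ω_p−ω_c)  ⇒  ω_p−ω_c = −(21/22)·(-65/86) = 1365/1892
ω_p = 65/86 + 1365/1892 = 65/44

65/44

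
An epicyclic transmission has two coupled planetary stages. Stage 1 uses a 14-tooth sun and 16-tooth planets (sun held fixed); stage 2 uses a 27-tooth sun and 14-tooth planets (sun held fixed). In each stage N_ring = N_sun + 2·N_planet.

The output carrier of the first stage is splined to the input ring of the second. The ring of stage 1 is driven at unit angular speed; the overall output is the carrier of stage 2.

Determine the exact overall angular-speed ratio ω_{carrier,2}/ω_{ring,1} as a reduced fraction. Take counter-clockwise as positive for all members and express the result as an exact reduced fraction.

Stage 1: N_ring = 14 + 2·16 = 46
Stage 1: 14(ω_s−ω_c) = −46(ω_r−ω_c),  ω_s=0, ω_r=1
Stage 1: 14(0−ω_c) = −46(1−ω_c)  ⇒  60ω_c = 46  ⇒  ω_c = 23/30
  ⇒ ω_c¹/ω_r¹ = 23/30
Stage 2: N_ring = 27 + 2·14 = 55
Stage 2: 27(ω_s−ω_c) = −55(ω_r−ω_c),  ω_s=0, ω_r=1
Stage 2: 27(0−ω_c) = −55(1−ω_c)  ⇒  82ω_c = 55  ⇒  ω_c = 55/82
  ⇒ ω_c²/ω_r² = 55/82
Coupling ω_r² = ω_c¹ ⇒ overall = 23/30 × 55/82 = 253/492

253/492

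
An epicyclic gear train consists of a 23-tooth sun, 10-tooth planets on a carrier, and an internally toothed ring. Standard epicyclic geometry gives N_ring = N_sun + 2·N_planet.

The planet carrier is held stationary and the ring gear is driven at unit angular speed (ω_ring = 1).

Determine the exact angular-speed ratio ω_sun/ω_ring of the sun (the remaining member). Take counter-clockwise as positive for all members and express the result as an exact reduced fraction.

N_ring = 23 + 2·10 = 43
23(ω_s−ω_c) = −43(ω_r−ω_c),  ω_c=0, ω_r=1
ω_s = 0 − (43/23)(1−0) = -43/23
ω_s/ω_r = -43/23

-43/23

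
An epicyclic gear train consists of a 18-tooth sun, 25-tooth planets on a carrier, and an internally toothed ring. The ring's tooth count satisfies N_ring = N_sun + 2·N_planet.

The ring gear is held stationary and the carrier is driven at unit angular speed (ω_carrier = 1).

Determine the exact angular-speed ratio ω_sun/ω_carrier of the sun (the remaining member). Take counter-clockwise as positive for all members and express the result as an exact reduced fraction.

N_ring = 18 + 2·25 = 68
18(ω_s−ω_c) = −68(ω_r−ω_c),  ω_r=0, ω_c=1
ω_s = 1 − (68/18)(0−1) = 43/9
ω_s/ω_c = 43/9

43/9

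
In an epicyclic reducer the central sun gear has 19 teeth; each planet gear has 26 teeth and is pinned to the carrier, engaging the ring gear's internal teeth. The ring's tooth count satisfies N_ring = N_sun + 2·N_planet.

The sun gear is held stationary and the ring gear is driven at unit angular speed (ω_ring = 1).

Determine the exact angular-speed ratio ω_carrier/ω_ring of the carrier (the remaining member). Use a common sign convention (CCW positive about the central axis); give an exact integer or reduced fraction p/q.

N_ring = 19 + 2·26 = 71
19(ω_s−ω_c) = −71(ω_r−ω_c),  ω_s=0, ω_r=1
19(0−ω_c) = −71(1−ω_c)  ⇒  90ω_c = 71  ⇒  ω_c = 71/90
ω_c/ω_r = 71/90

71/90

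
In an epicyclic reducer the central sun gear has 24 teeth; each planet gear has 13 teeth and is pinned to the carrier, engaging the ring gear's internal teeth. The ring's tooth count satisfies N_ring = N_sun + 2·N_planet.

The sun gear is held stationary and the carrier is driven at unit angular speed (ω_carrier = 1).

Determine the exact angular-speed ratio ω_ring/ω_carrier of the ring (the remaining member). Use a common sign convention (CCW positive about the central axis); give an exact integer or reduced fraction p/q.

N_ring = 24 + 2·13 = 50
24(ω_s−ω_c) = −50(ω_r−ω_c),  ω_s=0, ω_c=1
ω_r = 1 − (24/50)(0−1) = 37/25
ω_r/ω_c = 37/25

37/25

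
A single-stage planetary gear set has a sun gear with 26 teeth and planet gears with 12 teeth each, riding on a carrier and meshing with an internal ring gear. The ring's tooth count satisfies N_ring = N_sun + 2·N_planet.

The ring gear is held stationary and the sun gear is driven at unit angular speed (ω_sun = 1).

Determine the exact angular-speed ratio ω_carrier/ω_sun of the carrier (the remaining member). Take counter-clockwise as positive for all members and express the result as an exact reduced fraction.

N_ring = 26 + 2·12 = 50
26(ω_s−ω_c) = −50(ω_r−ω_c),  ω_r=0, ω_s=1
26(1−ω_c) = −50(0−ω_c)  ⇒  76ω_c = 26  ⇒  ω_c = 13/38
ω_c/ω_s = 13/38

13/38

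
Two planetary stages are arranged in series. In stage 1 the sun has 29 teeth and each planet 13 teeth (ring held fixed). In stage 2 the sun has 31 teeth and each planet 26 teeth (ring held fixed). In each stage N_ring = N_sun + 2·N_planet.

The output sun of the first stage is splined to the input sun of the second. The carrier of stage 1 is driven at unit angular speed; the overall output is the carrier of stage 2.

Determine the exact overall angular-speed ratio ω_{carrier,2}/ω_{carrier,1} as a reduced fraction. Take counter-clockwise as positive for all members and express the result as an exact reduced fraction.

Stage 1: N_ring = 29 + 2·13 = 55
Stage 1: 29(ω_s−ω_c) = −55(ω_r−ω_c),  ω_r=0, ω_c=1
Stage 1: ω_s = 1 − (55/29)(0−1) = 84/29
  ⇒ ω_s¹/ω_c¹ = 84/29
Stage 2: N_ring = 31 + 2·26 = 83
Stage 2: 31(ω_s−ω_c) = −83(ω_r−ω_c),  ω_r=0, ω_s=1
Stage 2: 31(1−ω_c) = −83(0−ω_c)  ⇒  114ω_c = 31  ⇒  ω_c = 31/114
  ⇒ ω_c²/ω_s² = 31/114
Coupling ω_s² = ω_s¹ ⇒ overall = 84/29 × 31/114 = 434/551

434/551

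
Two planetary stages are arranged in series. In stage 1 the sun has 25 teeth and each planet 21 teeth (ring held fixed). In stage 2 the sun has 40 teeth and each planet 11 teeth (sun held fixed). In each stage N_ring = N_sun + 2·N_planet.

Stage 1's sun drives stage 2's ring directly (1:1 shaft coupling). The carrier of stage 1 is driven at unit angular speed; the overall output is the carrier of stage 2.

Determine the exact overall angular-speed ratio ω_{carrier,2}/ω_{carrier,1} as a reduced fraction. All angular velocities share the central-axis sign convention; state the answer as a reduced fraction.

Stage 1: N_ring = 25 + 2·21 = 67
Stage 1: 25(ω_s−ω_c) = −67(ω_r−ω_c),  ω_r=0, ω_c=1
Stage 1: ω_s = 1 − (67/25)(0−1) = 92/25
  ⇒ ω_s¹/ω_c¹ = 92/25
Stage 2: N_ring = 40 + 2·11 = 62
Stage 2: 40(ω_s−ω_c) = −62(ω_r−ω_c),  ω_s=0, ω_r=1
Stage 2: 40(0−ω_c) = −62(1−ω_c)  ⇒  102ω_c = 62  ⇒  ω_c = 31/51
  ⇒ ω_c²/ω_r² = 31/51
Coupling ω_r² = ω_s¹ ⇒ overall = 92/25 × 31/51 = 2852/1275

2852/1275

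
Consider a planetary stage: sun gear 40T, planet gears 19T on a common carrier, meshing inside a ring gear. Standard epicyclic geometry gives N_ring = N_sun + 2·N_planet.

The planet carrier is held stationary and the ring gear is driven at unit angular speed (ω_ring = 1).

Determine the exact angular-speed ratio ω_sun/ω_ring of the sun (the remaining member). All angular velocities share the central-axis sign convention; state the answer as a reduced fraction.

-39/20

N_ring = 40 + 2·19 = 78
40(ω_s−ω_c) = −78(ω_r−ω_c),  ω_c=0, ω_r=1
ω_s = 0 − (78/40)(1−0) = -39/20
ω_s/ω_r = -39/20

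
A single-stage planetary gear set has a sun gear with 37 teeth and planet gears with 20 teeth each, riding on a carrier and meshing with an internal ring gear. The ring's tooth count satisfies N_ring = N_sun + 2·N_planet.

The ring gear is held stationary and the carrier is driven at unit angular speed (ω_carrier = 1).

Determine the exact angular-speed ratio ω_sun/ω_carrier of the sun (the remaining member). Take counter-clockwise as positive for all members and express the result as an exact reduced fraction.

N_ring = 37 + 2·20 = 77
37(ω_s−ω_c) = −77(ω_r−ω_c),  ω_r=0, ω_c=1
ω_s = 1 − (77/37)(0−1) = 114/37
ω_s/ω_c = 114/37

114/37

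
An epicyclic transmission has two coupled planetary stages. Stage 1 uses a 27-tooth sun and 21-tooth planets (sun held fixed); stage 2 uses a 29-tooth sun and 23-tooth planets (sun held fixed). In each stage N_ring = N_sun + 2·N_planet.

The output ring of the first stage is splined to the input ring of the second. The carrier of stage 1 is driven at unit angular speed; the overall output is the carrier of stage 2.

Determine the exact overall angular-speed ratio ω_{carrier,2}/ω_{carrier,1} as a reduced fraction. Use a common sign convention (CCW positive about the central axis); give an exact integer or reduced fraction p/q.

Stage 1: N_ring = 27 + 2·21 = 69
Stage 1: 27(ω_s−ω_c) = −69(ω_r−ω_c),  ω_s=0, ω_c=1
Stage 1: ω_r = 1 − (27/69)(0−1) = 32/23
  ⇒ ω_r¹/ω_c¹ = 32/23
Stage 2: N_ring = 29 + 2·23 = 75
Stage 2: 29(ω_s−ω_c) = −75(ω_r−ω_c),  ω_s=0, ω_r=1
Stage 2: 29(0−ω_c) = −75(1−ω_c)  ⇒  104ω_c = 75  ⇒  ω_c = 75/104
  ⇒ ω_c²/ω_r² = 75/104
Coupling ω_r² = ω_r¹ ⇒ overall = 32/23 × 75/104 = 300/299

300/299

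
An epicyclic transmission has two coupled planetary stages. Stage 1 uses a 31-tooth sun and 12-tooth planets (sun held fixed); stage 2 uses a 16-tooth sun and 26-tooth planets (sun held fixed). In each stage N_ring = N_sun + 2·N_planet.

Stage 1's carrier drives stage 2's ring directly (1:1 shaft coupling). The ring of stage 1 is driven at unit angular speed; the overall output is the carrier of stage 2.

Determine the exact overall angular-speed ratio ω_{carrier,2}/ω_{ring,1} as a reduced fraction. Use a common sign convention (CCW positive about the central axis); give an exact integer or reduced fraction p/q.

935/1806

Stage 1: N_ring = 31 + 2·12 = 55
Stage 1: 31(ω_s−ω_c) = −55(ω_r−ω_c),  ω_s=0, ω_r=1
Stage 1: 31(0−ω_c) = −55(1−ω_c)  ⇒  86ω_c = 55  ⇒  ω_c = 55/86
  ⇒ ω_c¹/ω_r¹ = 55/86
Stage 2: N_ring = 16 + 2·26 = 68
Stage 2: 16(ω_s−ω_c) = −68(ω_r−ω_c),  ω_s=0, ω_r=1
Stage 2: 16(0−ω_c) = −68(1−ω_c)  ⇒  84ω_c = 68  ⇒  ω_c = 17/21
  ⇒ ω_c²/ω_r² = 17/21
Coupling ω_r² = ω_c¹ ⇒ overall = 55/86 × 17/21 = 935/1806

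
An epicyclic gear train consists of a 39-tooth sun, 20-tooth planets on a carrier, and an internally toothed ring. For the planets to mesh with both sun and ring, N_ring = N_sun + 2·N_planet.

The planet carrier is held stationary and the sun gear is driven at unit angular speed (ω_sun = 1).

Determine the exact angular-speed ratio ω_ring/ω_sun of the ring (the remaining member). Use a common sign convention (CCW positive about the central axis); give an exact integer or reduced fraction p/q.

N_ring = 39 + 2·20 = 79
39(ω_s−ω_c) = −79(ω_r−ω_c),  ω_c=0, ω_s=1
ω_r = 0 − (39/79)(1−0) = -39/79
ω_r/ω_s = -39/79

-39/79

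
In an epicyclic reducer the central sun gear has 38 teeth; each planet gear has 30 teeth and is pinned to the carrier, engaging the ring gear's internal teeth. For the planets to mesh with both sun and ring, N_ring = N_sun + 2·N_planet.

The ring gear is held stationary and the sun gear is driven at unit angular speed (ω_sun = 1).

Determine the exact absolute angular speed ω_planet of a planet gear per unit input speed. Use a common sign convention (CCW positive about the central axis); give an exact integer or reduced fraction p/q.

N_ring = 38 + 2·30 = 98
38(ω_s−ω_c) = −98(ω_r−ω_c),  ω_r=0, ω_s=1
38(1−ω_c) = −98(0−ω_c)  ⇒  136ω_c = 38  ⇒  ω_c = 19/68
sun–planet: 38·(1−19/68) = −30·(ω_p−ω_c)  ⇒  ω_p−ω_c = −(38/30)·(49/68) = -931/1020
ω_p = 19/68 − 931/1020 = -19/30

-19/30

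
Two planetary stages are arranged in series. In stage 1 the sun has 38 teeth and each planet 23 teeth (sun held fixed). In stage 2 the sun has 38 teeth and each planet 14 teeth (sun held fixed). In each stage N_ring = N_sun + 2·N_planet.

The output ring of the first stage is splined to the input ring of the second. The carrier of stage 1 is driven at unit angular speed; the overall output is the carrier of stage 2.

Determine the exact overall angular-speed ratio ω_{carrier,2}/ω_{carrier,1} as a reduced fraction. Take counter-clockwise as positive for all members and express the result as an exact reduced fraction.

671/728

Stage 1: N_ring = 38 + 2·23 = 84
Stage 1: 38(ω_s−ω_c) = −84(ω_r−ω_c),  ω_s=0, ω_c=1
Stage 1: ω_r = 1 − (38/84)(0−1) = 61/42
  ⇒ ω_r¹/ω_c¹ = 61/42
Stage 2: N_ring = 38 + 2·14 = 66
Stage 2: 38(ω_s−ω_c) = −66(ω_r−ω_c),  ω_s=0, ω_r=1
Stage 2: 38(0−ω_c) = −66(1−ω_c)  ⇒  104ω_c = 66  ⇒  ω_c = 33/52
  ⇒ ω_c²/ω_r² = 33/52
Coupling ω_r² = ω_r¹ ⇒ overall = 61/42 × 33/52 = 671/728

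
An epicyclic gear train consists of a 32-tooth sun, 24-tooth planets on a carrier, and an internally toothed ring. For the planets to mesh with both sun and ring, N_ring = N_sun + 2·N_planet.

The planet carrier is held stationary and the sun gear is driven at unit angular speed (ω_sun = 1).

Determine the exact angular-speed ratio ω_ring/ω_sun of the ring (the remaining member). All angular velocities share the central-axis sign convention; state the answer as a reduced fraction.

-2/5

N_ring = 32 + 2·24 = 80
32(ω_s−ω_c) = −80(ω_r−ω_c),  ω_c=0, ω_s=1
ω_r = 0 − (32/80)(1−0) = -2/5
ω_r/ω_s = -2/5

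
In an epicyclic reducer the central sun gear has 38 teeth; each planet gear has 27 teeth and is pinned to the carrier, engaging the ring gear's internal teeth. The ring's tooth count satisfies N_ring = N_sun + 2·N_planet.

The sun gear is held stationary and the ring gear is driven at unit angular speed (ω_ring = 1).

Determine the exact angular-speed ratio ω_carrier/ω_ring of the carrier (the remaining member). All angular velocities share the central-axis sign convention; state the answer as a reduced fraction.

N_ring = 38 + 2·27 = 92
38(ω_s−ω_c) = −92(ω_r−ω_c),  ω_s=0, ω_r=1
38(0−ω_c) = −92(1−ω_c)  ⇒  130ω_c = 92  ⇒  ω_c = 46/65
ω_c/ω_r = 46/65

46/65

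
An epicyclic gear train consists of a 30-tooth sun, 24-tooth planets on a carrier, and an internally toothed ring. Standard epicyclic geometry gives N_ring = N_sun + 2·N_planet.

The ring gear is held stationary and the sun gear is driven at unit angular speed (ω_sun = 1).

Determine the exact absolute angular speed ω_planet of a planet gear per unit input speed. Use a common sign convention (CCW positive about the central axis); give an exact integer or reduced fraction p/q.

-5/8

N_ring = 30 + 2·24 = 78
30(ω_s−ω_c) = −78(ω_r−ω_c),  ω_r=0, ω_s=1
30(1−ω_c) = −78(0−ω_c)  ⇒  108ω_c = 30  ⇒  ω_c = 5/18
sun–planet: 30·(1−5/18) = −24·(ω_p−ω_c)  ⇒  ω_p−ω_c = −(30/24)·(13/18) = -65/72
ω_p = 5/18 − 65/72 = -5/8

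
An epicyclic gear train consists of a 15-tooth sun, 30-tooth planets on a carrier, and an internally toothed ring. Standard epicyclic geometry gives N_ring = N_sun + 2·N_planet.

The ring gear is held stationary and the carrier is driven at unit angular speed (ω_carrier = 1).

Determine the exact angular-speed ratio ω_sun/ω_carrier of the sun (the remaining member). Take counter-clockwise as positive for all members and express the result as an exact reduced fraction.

6

N_ring = 15 + 2·30 = 75
15(ω_s−ω_c) = −75(ω_r−ω_c),  ω_r=0, ω_c=1
ω_s = 1 − (75/15)(0−1) = 6
ω_s/ω_c = 6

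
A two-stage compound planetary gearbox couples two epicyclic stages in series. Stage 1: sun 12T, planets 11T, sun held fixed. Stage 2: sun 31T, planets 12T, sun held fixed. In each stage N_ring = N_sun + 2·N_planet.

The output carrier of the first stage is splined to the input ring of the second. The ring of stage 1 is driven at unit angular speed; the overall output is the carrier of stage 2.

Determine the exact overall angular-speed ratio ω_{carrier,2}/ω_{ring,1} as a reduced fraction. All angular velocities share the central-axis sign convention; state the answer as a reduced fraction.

Stage 1: N_ring = 12 + 2·11 = 34
Stage 1: 12(ω_s−ω_c) = −34(ω_r−ω_c),  ω_s=0, ω_r=1
Stage 1: 12(0−ω_c) = −34(1−ω_c)  ⇒  46ω_c = 34  ⇒  ω_c = 17/23
  ⇒ ω_c¹/ω_r¹ = 17/23
Stage 2: N_ring = 31 + 2·12 = 55
Stage 2: 31(ω_s−ω_c) = −55(ω_r−ω_c),  ω_s=0, ω_r=1
Stage 2: 31(0−ω_c) = −55(1−ω_c)  ⇒  86ω_c = 55  ⇒  ω_c = 55/86
  ⇒ ω_c²/ω_r² = 55/86
Coupling ω_r² = ω_c¹ ⇒ overall = 17/23 × 55/86 = 935/1978

935/1978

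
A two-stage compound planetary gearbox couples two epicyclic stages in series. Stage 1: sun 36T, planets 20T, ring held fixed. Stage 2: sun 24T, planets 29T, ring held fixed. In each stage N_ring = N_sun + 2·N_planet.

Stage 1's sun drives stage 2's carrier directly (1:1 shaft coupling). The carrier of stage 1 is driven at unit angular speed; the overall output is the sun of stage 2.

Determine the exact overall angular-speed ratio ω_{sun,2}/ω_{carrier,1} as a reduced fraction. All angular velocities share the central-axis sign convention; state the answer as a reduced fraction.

371/27

Stage 1: N_ring = 36 + 2·20 = 76
Stage 1: 36(ω_s−ω_c) = −76(ω_r−ω_c),  ω_r=0, ω_c=1
Stage 1: ω_s = 1 − (76/36)(0−1) = 28/9
  ⇒ ω_s¹/ω_c¹ = 28/9
Stage 2: N_ring = 24 + 2·29 = 82
Stage 2: 24(ω_s−ω_c) = −82(ω_r−ω_c),  ω_r=0, ω_c=1
Stage 2: ω_s = 1 − (82/24)(0−1) = 53/12
  ⇒ ω_s²/ω_c² = 53/12
Coupling ω_c² = ω_s¹ ⇒ overall = 28/9 × 53/12 = 371/27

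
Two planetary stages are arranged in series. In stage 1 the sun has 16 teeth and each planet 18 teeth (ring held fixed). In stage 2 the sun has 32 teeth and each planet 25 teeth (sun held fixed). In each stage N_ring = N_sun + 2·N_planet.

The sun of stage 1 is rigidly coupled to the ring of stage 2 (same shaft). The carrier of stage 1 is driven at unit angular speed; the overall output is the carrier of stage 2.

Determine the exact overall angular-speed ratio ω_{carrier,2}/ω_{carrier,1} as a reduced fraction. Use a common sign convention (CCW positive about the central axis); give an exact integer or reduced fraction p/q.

697/228

Stage 1: N_ring = 16 + 2·18 = 52
Stage 1: 16(ω_s−ω_c) = −52(ω_r−ω_c),  ω_r=0, ω_c=1
Stage 1: ω_s = 1 − (52/16)(0−1) = 17/4
  ⇒ ω_s¹/ω_c¹ = 17/4
Stage 2: N_ring = 32 + 2·25 = 82
Stage 2: 32(ω_s−ω_c) = −82(ω_r−ω_c),  ω_s=0, ω_r=1
Stage 2: 32(0−ω_c) = −82(1−ω_c)  ⇒  114ω_c = 82  ⇒  ω_c = 41/57
  ⇒ ω_c²/ω_r² = 41/57
Coupling ω_r² = ω_s¹ ⇒ overall = 17/4 × 41/57 = 697/228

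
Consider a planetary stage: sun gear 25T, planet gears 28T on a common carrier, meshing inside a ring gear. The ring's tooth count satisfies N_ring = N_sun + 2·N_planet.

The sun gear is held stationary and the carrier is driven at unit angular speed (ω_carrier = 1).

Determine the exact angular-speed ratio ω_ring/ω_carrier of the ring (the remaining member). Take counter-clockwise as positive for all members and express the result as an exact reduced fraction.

106/81

N_ring = 25 + 2·28 = 81
25(ω_s−ω_c) = −81(ω_r−ω_c),  ω_s=0, ω_c=1
ω_r = 1 − (25/81)(0−1) = 106/81
ω_r/ω_c = 106/81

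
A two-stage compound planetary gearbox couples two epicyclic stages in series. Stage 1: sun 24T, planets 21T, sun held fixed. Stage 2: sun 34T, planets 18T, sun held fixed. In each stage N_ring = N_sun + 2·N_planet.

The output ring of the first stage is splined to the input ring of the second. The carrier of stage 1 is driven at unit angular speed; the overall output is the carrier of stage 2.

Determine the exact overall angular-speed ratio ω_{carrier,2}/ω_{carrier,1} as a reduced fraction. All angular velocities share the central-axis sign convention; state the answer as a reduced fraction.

Stage 1: N_ring = 24 + 2·21 = 66
Stage 1: 24(ω_s−ω_c) = −66(ω_r−ω_c),  ω_s=0, ω_c=1
Stage 1: ω_r = 1 − (24/66)(0−1) = 15/11
  ⇒ ω_r¹/ω_c¹ = 15/11
Stage 2: N_ring = 34 + 2·18 = 70
Stage 2: 34(ω_s−ω_c) = −70(ω_r−ω_c),  ω_s=0, ω_r=1
Stage 2: 34(0−ω_c) = −70(1−ω_c)  ⇒  104ω_c = 70  ⇒  ω_c = 35/52
  ⇒ ω_c²/ω_r² = 35/52
Coupling ω_r² = ω_r¹ ⇒ overall = 15/11 × 35/52 = 525/572

525/572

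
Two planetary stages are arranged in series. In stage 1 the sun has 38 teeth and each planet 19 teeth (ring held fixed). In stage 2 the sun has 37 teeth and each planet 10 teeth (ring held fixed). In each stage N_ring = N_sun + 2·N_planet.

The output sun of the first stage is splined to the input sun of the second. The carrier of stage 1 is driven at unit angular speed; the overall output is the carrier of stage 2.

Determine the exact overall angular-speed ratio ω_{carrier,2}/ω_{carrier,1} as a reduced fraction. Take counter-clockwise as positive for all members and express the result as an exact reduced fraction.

111/94

Stage 1: N_ring = 38 + 2·19 = 76
Stage 1: 38(ω_s−ω_c) = −76(ω_r−ω_c),  ω_r=0, ω_c=1
Stage 1: ω_s = 1 − (76/38)(0−1) = 3
  ⇒ ω_s¹/ω_c¹ = 3
Stage 2: N_ring = 37 + 2·10 = 57
Stage 2: 37(ω_s−ω_c) = −57(ω_r−ω_c),  ω_r=0, ω_s=1
Stage 2: 37(1−ω_c) = −57(0−ω_c)  ⇒  94ω_c = 37  ⇒  ω_c = 37/94
  ⇒ ω_c²/ω_s² = 37/94
Coupling ω_s² = ω_s¹ ⇒ overall = 3 × 37/94 = 111/94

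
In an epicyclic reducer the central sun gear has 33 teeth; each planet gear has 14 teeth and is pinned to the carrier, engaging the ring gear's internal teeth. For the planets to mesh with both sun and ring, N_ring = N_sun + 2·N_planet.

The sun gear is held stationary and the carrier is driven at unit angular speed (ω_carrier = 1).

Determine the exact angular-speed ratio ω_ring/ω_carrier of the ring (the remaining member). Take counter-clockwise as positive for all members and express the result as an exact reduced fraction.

N_ring = 33 + 2·14 = 61
33(ω_s−ω_c) = −61(ω_r−ω_c),  ω_s=0, ω_c=1
ω_r = 1 − (33/61)(0−1) = 94/61
ω_r/ω_c = 94/61

94/61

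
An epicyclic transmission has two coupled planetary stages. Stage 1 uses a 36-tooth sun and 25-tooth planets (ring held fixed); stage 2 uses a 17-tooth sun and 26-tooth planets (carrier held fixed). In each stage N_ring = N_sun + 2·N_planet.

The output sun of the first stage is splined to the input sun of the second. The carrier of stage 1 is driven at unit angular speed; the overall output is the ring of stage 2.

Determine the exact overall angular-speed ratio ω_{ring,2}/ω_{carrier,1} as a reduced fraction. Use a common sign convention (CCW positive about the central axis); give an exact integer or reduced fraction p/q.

-1037/1242

Stage 1: N_ring = 36 + 2·25 = 86
Stage 1: 36(ω_s−ω_c) = −86(ω_r−ω_c),  ω_r=0, ω_c=1
Stage 1: ω_s = 1 − (86/36)(0−1) = 61/18
  ⇒ ω_s¹/ω_c¹ = 61/18
Stage 2: N_ring = 17 + 2·26 = 69
Stage 2: 17(ω_s−ω_c) = −69(ω_r−ω_c),  ω_c=0, ω_s=1
Stage 2: ω_r = 0 − (17/69)(1−0) = -17/69
  ⇒ ω_r²/ω_s² = -17/69
Coupling ω_s² = ω_s¹ ⇒ overall = 61/18 × -17/69 = -1037/1242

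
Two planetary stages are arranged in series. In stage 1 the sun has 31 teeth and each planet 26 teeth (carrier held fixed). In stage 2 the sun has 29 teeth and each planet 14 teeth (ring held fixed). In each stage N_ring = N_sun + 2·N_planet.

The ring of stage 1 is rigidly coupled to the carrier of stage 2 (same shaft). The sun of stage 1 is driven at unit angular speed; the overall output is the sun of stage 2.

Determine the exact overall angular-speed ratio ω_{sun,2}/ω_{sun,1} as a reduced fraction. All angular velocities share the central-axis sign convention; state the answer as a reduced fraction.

Stage 1: N_ring = 31 + 2·26 = 83
Stage 1: 31(ω_s−ω_c) = −83(ω_r−ω_c),  ω_c=0, ω_s=1
Stage 1: ω_r = 0 − (31/83)(1−0) = -31/83
  ⇒ ω_r¹/ω_s¹ = -31/83
Stage 2: N_ring = 29 + 2·14 = 57
Stage 2: 29(ω_s−ω_c) = −57(ω_r−ω_c),  ω_r=0, ω_c=1
Stage 2: ω_s = 1 − (57/29)(0−1) = 86/29
  ⇒ ω_s²/ω_c² = 86/29
Coupling ω_c² = ω_r¹ ⇒ overall = -31/83 × 86/29 = -2666/2407

-2666/2407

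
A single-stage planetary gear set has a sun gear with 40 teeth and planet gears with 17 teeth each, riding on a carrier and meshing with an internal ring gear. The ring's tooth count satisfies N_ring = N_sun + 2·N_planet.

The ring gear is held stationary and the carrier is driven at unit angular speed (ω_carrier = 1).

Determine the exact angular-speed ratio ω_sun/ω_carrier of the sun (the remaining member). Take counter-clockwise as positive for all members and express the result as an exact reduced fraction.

57/20

N_ring = 40 + 2·17 = 74
40(ω_s−ω_c) = −74(ω_r−ω_c),  ω_r=0, ω_c=1
ω_s = 1 − (74/40)(0−1) = 57/20
ω_s/ω_c = 57/20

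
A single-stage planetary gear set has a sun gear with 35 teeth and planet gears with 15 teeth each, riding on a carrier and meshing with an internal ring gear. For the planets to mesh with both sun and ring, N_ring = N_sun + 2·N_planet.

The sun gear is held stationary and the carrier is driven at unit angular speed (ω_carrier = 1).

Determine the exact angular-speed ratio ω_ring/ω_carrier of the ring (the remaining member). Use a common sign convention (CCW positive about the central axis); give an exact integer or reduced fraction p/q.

N_ring = 35 + 2·15 = 65
35(ω_s−ω_c) = −65(ω_r−ω_c),  ω_s=0, ω_c=1
ω_r = 1 − (35/65)(0−1) = 20/13
ω_r/ω_c = 20/13

20/13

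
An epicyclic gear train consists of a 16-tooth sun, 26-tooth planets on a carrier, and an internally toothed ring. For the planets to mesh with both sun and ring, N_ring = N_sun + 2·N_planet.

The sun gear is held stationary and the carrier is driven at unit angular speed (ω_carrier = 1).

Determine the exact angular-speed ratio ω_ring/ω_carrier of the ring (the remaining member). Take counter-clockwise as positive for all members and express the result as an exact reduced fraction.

N_ring = 16 + 2·26 = 68
16(ω_s−ω_c) = −68(ω_r−ω_c),  ω_s=0, ω_c=1
ω_r = 1 − (16/68)(0−1) = 21/17
ω_r/ω_c = 21/17

21/17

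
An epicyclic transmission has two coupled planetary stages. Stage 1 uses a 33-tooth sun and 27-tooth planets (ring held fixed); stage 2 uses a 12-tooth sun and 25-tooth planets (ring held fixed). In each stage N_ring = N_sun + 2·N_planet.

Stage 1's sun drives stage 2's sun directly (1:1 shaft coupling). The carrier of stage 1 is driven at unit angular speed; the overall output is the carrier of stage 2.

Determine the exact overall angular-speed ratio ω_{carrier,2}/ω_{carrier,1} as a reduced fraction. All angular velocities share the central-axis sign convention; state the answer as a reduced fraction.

240/407

Stage 1: N_ring = 33 + 2·27 = 87
Stage 1: 33(ω_s−ω_c) = −87(ω_r−ω_c),  ω_r=0, ω_c=1
Stage 1: ω_s = 1 − (87/33)(0−1) = 40/11
  ⇒ ω_s¹/ω_c¹ = 40/11
Stage 2: N_ring = 12 + 2·25 = 62
Stage 2: 12(ω_s−ω_c) = −62(ω_r−ω_c),  ω_r=0, ω_s=1
Stage 2: 12(1−ω_c) = −62(0−ω_c)  ⇒  74ω_c = 12  ⇒  ω_c = 6/37
  ⇒ ω_c²/ω_s² = 6/37
Coupling ω_s² = ω_s¹ ⇒ overall = 40/11 × 6/37 = 240/407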